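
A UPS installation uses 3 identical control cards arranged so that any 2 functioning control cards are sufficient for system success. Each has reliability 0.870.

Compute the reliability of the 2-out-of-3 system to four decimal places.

0.9537

R = Σ_{i=2}^{3} C(3,i) p^i (1−p)^{3−i} with p = 0.870
C(3,2)·0.870^2·0.130^1 = 0.295191
C(3,3)·0.870^3·0.130^0 = 0.658503
Sum = 0.9537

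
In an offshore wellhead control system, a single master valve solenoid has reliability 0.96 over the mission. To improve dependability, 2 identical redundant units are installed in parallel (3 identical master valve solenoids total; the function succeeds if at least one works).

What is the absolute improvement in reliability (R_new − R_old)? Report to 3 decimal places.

0.040

R_before = 0.96
R_after = 1 − (1 − 0.96)^3 = 1.000
ΔR = 1.000 − 0.96 = 0.040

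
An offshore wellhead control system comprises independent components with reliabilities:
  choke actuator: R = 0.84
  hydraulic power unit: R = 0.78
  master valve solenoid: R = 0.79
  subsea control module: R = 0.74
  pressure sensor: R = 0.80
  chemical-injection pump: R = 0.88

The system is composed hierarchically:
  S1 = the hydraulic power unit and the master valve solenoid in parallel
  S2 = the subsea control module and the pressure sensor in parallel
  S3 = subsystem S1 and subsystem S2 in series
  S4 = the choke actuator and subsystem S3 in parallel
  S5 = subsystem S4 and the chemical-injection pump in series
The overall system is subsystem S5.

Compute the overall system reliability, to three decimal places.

0.867

Parallel (hydraulic power unit and master valve solenoid): 1 − (1 − 0.78000)(1 − 0.79000) = 0.95380
Parallel (subsea control module and pressure sensor): 1 − (1 − 0.74000)(1 − 0.80000) = 0.94800
Series ([0.95380] and [0.94800]): 0.95380 × 0.94800 = 0.90420
Parallel (choke actuator and [0.90420]): 1 − (1 − 0.84000)(1 − 0.90420) = 0.98467
Series ([0.98467] and chemical-injection pump): 0.98467 × 0.88000 = 0.867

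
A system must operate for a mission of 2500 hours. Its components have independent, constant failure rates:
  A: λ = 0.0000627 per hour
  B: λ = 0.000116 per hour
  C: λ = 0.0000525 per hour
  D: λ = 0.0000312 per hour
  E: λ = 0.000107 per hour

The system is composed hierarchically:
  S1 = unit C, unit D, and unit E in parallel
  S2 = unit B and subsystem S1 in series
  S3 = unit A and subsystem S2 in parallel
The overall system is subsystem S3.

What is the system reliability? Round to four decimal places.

0.9632

R(A) = exp(−0.0000627 × 2500) = 0.854918
R(B) = exp(−0.000116 × 2500) = 0.748264
R(C) = exp(−0.0000525 × 2500) = 0.876998
R(D) = exp(−0.0000312 × 2500) = 0.924964
R(E) = exp(−0.000107 × 2500) = 0.765290
Parallel (C, D, and E): 1 − (1 − 0.876998)(1 − 0.924964)(1 − 0.765290) = 0.997834
Series (B and [0.997834]): 0.748264 × 0.997834 = 0.746643
Parallel (A and [0.746643]): 1 − (1 − 0.854918)(1 − 0.746643) = 0.9632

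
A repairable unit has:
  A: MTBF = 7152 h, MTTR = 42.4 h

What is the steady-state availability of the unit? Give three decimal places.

0.994

A(A) = MTBF/(MTBF+MTTR) = 7152/(7152+42.4) = 0.994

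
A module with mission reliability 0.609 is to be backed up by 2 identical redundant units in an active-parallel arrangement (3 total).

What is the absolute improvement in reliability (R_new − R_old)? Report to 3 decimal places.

R_before = 0.609
R_after = 1 − (1 − 0.609)^3 = 0.940
ΔR = 0.940 − 0.609 = 0.331

0.331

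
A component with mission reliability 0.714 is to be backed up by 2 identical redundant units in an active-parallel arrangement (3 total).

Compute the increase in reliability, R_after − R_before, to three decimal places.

R_before = 0.714
R_after = 1 − (1 − 0.714)^3 = 0.977
ΔR = 0.977 − 0.714 = 0.263

0.263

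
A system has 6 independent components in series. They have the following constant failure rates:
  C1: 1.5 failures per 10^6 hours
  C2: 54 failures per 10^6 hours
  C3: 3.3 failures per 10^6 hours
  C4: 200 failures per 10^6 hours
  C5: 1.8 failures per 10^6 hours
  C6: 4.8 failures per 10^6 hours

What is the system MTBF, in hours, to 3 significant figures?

3770

Series of exponential components: λ_sys = Σ λ_i
λ_sys = 0.0000015 + 0.000054 + 0.0000033 + 0.00020 + 0.0000018 + 0.0000048 = 2.6540e-04 /h
MTBF = 1 / λ_sys = 3770 h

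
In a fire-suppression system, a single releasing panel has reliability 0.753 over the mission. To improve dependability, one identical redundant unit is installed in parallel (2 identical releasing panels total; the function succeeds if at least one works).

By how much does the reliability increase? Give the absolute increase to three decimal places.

0.186

R_before = 0.753
R_after = 1 − (1 − 0.753)^2 = 0.939
ΔR = 0.939 − 0.753 = 0.186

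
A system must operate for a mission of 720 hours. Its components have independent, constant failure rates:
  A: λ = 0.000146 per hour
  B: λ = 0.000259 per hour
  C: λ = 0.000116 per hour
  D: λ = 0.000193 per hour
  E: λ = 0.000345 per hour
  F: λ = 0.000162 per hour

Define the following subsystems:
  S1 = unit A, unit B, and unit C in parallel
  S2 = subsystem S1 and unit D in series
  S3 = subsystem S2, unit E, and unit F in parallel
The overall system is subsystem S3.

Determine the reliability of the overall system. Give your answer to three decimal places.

0.997

R(A) = exp(−0.000146 × 720) = 0.90022
R(B) = exp(−0.000259 × 720) = 0.82988
R(C) = exp(−0.000116 × 720) = 0.91987
R(D) = exp(−0.000193 × 720) = 0.87026
R(E) = exp(−0.000345 × 720) = 0.78005
R(F) = exp(−0.000162 × 720) = 0.88991
Parallel (A, B, and C): 1 − (1 − 0.90022)(1 − 0.82988)(1 − 0.91987) = 0.99864
Series ([0.99864] and D): 0.99864 × 0.87026 = 0.86908
Parallel ([0.86908], E, and F): 1 − (1 − 0.86908)(1 − 0.78005)(1 − 0.88991) = 0.997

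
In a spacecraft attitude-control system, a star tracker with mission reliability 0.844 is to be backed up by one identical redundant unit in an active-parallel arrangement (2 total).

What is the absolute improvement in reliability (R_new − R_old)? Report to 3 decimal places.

0.132

R_before = 0.844
R_after = 1 − (1 − 0.844)^2 = 0.976
ΔR = 0.976 − 0.844 = 0.132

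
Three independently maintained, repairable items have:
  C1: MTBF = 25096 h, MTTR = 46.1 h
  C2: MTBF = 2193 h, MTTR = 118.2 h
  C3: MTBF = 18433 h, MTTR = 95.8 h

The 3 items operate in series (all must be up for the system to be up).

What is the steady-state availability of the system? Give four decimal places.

A(C1) = MTBF/(MTBF+MTTR) = 25096/(25096+46.1) = 0.998166
A(C2) = MTBF/(MTBF+MTTR) = 2193/(2193+118.2) = 0.948858
A(C3) = MTBF/(MTBF+MTTR) = 18433/(18433+95.8) = 0.994830
Series availability: 0.998166 × 0.948858 × 0.994830 = 0.9422

0.9422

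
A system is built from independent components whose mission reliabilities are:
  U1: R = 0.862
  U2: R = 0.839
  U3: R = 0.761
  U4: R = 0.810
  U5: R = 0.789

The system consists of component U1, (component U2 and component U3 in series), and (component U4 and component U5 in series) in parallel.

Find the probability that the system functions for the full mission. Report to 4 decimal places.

0.9820

Series (U2 and U3): 0.839000 × 0.761000 = 0.638479
Series (U4 and U5): 0.810000 × 0.789000 = 0.639090
Parallel (U1, [0.638479], and [0.639090]): 1 − (1 − 0.862000)(1 − 0.638479)(1 − 0.639090) = 0.9820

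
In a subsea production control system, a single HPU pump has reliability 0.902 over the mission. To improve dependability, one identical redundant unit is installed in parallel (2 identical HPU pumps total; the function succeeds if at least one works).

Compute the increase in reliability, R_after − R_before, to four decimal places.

0.0884

R_before = 0.902
R_after = 1 − (1 − 0.902)^2 = 0.9904
ΔR = 0.9904 − 0.902 = 0.0884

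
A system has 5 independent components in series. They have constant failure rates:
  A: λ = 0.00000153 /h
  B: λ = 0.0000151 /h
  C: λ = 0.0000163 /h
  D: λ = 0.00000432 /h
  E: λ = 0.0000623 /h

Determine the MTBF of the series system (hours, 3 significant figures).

10000

Series of exponential components: λ_sys = Σ λ_i
λ_sys = 0.00000153 + 0.0000151 + 0.0000163 + 0.00000432 + 0.0000623 = 9.9550e-05 /h
MTBF = 1 / λ_sys = 10000 h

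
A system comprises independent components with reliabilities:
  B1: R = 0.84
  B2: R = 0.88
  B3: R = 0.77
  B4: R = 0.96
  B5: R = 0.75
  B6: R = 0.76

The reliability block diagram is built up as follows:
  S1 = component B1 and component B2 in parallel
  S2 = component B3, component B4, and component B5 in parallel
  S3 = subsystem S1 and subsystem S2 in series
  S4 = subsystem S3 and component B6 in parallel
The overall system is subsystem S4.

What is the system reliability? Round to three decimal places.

Parallel (B1 and B2): 1 − (1 − 0.84000)(1 − 0.88000) = 0.98080
Parallel (B3, B4, and B5): 1 − (1 − 0.77000)(1 − 0.96000)(1 − 0.75000) = 0.99770
Series ([0.98080] and [0.99770]): 0.98080 × 0.99770 = 0.97854
Parallel ([0.97854] and B6): 1 − (1 − 0.97854)(1 − 0.76000) = 0.995

0.995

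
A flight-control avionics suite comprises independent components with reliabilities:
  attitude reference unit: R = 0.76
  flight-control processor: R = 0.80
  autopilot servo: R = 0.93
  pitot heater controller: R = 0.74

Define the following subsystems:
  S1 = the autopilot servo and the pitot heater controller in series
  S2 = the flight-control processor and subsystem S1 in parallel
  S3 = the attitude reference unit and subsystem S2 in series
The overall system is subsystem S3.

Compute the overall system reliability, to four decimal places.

0.7126

Series (autopilot servo and pitot heater controller): 0.930000 × 0.740000 = 0.688200
Parallel (flight-control processor and [0.688200]): 1 − (1 − 0.800000)(1 − 0.688200) = 0.937640
Series (attitude reference unit and [0.937640]): 0.760000 × 0.937640 = 0.7126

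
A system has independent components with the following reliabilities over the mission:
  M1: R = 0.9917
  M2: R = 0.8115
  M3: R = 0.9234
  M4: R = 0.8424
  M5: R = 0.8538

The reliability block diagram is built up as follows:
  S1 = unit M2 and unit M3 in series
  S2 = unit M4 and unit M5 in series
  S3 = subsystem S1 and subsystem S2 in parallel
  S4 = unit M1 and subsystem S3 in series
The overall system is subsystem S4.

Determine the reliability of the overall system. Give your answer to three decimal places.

0.922

Series (M2 and M3): 0.81150 × 0.92340 = 0.74934
Series (M4 and M5): 0.84240 × 0.85380 = 0.71924
Parallel ([0.74934] and [0.71924]): 1 − (1 − 0.74934)(1 − 0.71924) = 0.92962
Series (M1 and [0.92962]): 0.99170 × 0.92962 = 0.922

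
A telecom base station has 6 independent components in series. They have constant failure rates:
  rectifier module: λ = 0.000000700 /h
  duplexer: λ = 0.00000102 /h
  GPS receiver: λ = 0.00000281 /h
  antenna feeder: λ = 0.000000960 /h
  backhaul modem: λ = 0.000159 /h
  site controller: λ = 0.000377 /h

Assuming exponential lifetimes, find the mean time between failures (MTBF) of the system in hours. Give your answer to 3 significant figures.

1850

Series of exponential components: λ_sys = Σ λ_i
λ_sys = 0.000000700 + 0.00000102 + 0.00000281 + 0.000000960 + 0.000159 + 0.000377 = 5.4149e-04 /h
MTBF = 1 / λ_sys = 1850 h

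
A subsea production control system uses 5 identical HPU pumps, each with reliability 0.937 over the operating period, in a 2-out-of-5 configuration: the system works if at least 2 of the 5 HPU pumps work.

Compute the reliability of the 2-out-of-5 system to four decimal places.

R = Σ_{i=2}^{5} C(5,i) p^i (1−p)^{5−i} with p = 0.937
C(5,2)·0.937^2·0.063^3 = 0.002195
C(5,3)·0.937^3·0.063^2 = 0.032651
C(5,4)·0.937^4·0.063^1 = 0.242811
C(5,5)·0.937^5·0.063^0 = 0.722267
Sum = 0.9999

0.9999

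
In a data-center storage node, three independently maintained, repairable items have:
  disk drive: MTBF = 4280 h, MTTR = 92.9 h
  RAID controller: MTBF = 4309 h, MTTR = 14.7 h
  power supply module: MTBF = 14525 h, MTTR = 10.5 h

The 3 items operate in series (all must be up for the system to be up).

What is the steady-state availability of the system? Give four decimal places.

A(disk drive) = MTBF/(MTBF+MTTR) = 4280/(4280+92.9) = 0.978756
A(RAID controller) = MTBF/(MTBF+MTTR) = 4309/(4309+14.7) = 0.996600
A(power supply module) = MTBF/(MTBF+MTTR) = 14525/(14525+10.5) = 0.999278
Series availability: 0.978756 × 0.996600 × 0.999278 = 0.9747

0.9747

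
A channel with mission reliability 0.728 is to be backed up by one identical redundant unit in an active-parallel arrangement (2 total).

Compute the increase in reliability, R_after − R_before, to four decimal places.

R_before = 0.728
R_after = 1 − (1 − 0.728)^2 = 0.9260
ΔR = 0.9260 − 0.728 = 0.1980

0.1980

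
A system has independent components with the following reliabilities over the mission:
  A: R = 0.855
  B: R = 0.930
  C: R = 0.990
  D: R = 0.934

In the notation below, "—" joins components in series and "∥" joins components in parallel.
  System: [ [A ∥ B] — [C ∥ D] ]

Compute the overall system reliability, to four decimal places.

Parallel (A and B): 1 − (1 − 0.855000)(1 − 0.930000) = 0.989850
Parallel (C and D): 1 − (1 − 0.990000)(1 − 0.934000) = 0.999340
Series ([0.989850] and [0.999340]): 0.989850 × 0.999340 = 0.9892

0.9892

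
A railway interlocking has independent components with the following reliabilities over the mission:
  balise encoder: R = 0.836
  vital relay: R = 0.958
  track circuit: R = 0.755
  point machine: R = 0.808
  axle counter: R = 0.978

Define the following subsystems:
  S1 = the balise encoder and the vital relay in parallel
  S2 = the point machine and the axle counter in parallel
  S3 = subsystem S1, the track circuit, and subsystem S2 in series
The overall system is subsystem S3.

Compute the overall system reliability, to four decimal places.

0.7466

Parallel (balise encoder and vital relay): 1 − (1 − 0.836000)(1 − 0.958000) = 0.993112
Parallel (point machine and axle counter): 1 − (1 − 0.808000)(1 − 0.978000) = 0.995776
Series ([0.993112], track circuit, and [0.995776]): 0.993112 × 0.755000 × 0.995776 = 0.7466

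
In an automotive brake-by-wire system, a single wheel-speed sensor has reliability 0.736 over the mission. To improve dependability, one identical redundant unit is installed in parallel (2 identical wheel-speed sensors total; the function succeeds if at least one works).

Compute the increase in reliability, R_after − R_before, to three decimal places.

R_before = 0.736
R_after = 1 − (1 − 0.736)^2 = 0.930
ΔR = 0.930 − 0.736 = 0.194

0.194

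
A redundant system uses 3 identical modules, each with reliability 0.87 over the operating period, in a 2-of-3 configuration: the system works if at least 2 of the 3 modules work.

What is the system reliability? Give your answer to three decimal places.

0.954

R = Σ_{i=2}^{3} C(3,i) p^i (1−p)^{3−i} with p = 0.87
C(3,2)·0.87^2·0.13^1 = 0.29519
C(3,3)·0.87^3·0.13^0 = 0.65850
Sum = 0.954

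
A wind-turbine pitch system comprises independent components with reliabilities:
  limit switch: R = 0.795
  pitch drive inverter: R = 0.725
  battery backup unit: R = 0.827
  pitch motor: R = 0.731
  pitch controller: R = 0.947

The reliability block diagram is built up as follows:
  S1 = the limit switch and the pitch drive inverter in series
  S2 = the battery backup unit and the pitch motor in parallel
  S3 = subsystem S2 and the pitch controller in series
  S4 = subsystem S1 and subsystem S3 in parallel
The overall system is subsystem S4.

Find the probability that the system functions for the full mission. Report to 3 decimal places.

Series (limit switch and pitch drive inverter): 0.79500 × 0.72500 = 0.57638
Parallel (battery backup unit and pitch motor): 1 − (1 − 0.82700)(1 − 0.73100) = 0.95346
Series ([0.95346] and pitch controller): 0.95346 × 0.94700 = 0.90293
Parallel ([0.57638] and [0.90293]): 1 − (1 − 0.57638)(1 − 0.90293) = 0.959

0.959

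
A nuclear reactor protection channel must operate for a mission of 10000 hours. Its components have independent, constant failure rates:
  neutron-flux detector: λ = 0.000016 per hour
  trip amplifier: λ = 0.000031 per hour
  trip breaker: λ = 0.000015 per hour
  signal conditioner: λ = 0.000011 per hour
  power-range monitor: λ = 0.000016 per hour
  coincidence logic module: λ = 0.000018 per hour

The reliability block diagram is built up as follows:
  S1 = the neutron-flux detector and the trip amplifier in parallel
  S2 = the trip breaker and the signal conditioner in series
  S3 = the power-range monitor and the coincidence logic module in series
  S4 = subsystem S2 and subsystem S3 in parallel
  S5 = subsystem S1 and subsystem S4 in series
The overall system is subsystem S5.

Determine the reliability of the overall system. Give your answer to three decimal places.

0.897

R(neutron-flux detector) = exp(−0.000016 × 10000) = 0.85214
R(trip amplifier) = exp(−0.000031 × 10000) = 0.73345
R(trip breaker) = exp(−0.000015 × 10000) = 0.86071
R(signal conditioner) = exp(−0.000011 × 10000) = 0.89583
R(power-range monitor) = exp(−0.000016 × 10000) = 0.85214
R(coincidence logic module) = exp(−0.000018 × 10000) = 0.83527
Parallel (neutron-flux detector and trip amplifier): 1 − (1 − 0.85214)(1 − 0.73345) = 0.96059
Series (trip breaker and signal conditioner): 0.86071 × 0.89583 = 0.77105
Series (power-range monitor and coincidence logic module): 0.85214 × 0.83527 = 0.71177
Parallel ([0.77105] and [0.71177]): 1 − (1 − 0.77105)(1 − 0.71177) = 0.93401
Series ([0.96059] and [0.93401]): 0.96059 × 0.93401 = 0.897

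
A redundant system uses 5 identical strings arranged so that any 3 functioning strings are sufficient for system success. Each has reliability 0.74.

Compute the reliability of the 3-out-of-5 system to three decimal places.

R = Σ_{i=3}^{5} C(5,i) p^i (1−p)^{5−i} with p = 0.74
C(5,3)·0.74^3·0.26^2 = 0.27393
C(5,4)·0.74^4·0.26^1 = 0.38983
C(5,5)·0.74^5·0.26^0 = 0.22190
Sum = 0.886

0.886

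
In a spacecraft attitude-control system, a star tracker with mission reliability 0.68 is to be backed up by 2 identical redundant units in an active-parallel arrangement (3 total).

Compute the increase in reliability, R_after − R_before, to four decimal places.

R_before = 0.68
R_after = 1 − (1 − 0.68)^3 = 0.9672
ΔR = 0.9672 − 0.68 = 0.2872

0.2872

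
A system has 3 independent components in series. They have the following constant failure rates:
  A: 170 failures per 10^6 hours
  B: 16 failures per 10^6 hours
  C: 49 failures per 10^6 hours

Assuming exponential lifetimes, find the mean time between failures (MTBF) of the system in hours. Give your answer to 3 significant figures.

Series of exponential components: λ_sys = Σ λ_i
λ_sys = 0.00017 + 0.000016 + 0.000049 = 2.3500e-04 /h
MTBF = 1 / λ_sys = 4260 h

4260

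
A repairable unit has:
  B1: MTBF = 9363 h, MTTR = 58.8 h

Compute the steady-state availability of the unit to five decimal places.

A(B1) = MTBF/(MTBF+MTTR) = 9363/(9363+58.8) = 0.99376

0.99376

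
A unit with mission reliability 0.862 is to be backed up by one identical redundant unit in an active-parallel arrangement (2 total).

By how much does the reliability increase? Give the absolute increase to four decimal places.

0.1190

R_before = 0.862
R_after = 1 − (1 − 0.862)^2 = 0.9810
ΔR = 0.9810 − 0.862 = 0.1190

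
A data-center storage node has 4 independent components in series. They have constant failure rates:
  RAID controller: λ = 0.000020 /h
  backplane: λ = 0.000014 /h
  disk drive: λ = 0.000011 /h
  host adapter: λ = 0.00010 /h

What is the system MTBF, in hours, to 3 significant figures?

Series of exponential components: λ_sys = Σ λ_i
λ_sys = 0.000020 + 0.000014 + 0.000011 + 0.00010 = 1.4500e-04 /h
MTBF = 1 / λ_sys = 6900 h

6900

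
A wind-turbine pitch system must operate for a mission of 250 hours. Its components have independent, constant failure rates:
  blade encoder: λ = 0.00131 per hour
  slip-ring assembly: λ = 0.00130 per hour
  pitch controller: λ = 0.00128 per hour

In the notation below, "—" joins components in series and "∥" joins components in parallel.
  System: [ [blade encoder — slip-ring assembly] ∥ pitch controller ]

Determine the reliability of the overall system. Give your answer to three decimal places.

R(blade encoder) = exp(−0.00131 × 250) = 0.72072
R(slip-ring assembly) = exp(−0.00130 × 250) = 0.72253
R(pitch controller) = exp(−0.00128 × 250) = 0.72615
Series (blade encoder and slip-ring assembly): 0.72072 × 0.72253 = 0.52074
Parallel ([0.52074] and pitch controller): 1 − (1 − 0.52074)(1 − 0.72615) = 0.869

0.869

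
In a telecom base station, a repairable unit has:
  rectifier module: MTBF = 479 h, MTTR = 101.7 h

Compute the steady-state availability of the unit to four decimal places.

A(rectifier module) = MTBF/(MTBF+MTTR) = 479/(479+101.7) = 0.8249

0.8249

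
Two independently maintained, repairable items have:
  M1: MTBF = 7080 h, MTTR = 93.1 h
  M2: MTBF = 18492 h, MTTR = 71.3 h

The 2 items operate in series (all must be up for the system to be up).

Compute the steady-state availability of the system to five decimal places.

A(M1) = MTBF/(MTBF+MTTR) = 7080/(7080+93.1) = 0.987021
A(M2) = MTBF/(MTBF+MTTR) = 18492/(18492+71.3) = 0.996159
Series availability: 0.987021 × 0.996159 = 0.98323

0.98323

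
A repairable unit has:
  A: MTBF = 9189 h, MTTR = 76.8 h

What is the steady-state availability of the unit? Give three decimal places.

0.992

A(A) = MTBF/(MTBF+MTTR) = 9189/(9189+76.8) = 0.992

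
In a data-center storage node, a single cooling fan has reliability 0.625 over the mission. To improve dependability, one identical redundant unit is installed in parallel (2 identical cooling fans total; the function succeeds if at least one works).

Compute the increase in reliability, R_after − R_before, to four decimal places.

R_before = 0.625
R_after = 1 − (1 − 0.625)^2 = 0.8594
ΔR = 0.8594 − 0.625 = 0.2344

0.2344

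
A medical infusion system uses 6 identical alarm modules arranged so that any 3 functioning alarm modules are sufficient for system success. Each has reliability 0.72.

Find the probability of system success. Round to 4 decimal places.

0.9443

R = Σ_{i=3}^{6} C(6,i) p^i (1−p)^{6−i} with p = 0.72
C(6,3)·0.72^3·0.28^3 = 0.163871
C(6,4)·0.72^4·0.28^2 = 0.316037
C(6,5)·0.72^5·0.28^1 = 0.325066
C(6,6)·0.72^6·0.28^0 = 0.139314
Sum = 0.9443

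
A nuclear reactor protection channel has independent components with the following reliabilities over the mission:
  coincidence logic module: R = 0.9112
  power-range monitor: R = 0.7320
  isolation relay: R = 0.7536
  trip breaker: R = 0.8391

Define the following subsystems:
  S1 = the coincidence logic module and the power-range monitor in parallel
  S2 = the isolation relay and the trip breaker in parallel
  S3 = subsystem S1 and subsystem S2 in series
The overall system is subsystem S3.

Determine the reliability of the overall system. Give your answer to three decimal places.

0.937

Parallel (coincidence logic module and power-range monitor): 1 − (1 − 0.91120)(1 − 0.73200) = 0.97620
Parallel (isolation relay and trip breaker): 1 − (1 − 0.75360)(1 − 0.83910) = 0.96035
Series ([0.97620] and [0.96035]): 0.97620 × 0.96035 = 0.937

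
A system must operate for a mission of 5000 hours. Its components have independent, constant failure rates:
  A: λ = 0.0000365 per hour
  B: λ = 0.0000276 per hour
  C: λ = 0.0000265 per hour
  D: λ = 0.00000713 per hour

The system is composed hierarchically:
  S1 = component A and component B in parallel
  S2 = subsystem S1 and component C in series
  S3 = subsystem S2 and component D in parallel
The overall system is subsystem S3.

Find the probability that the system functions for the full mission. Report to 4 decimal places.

0.9950

R(A) = exp(−0.0000365 × 5000) = 0.833185
R(B) = exp(−0.0000276 × 5000) = 0.871099
R(C) = exp(−0.0000265 × 5000) = 0.875903
R(D) = exp(−0.00000713 × 5000) = 0.964978
Parallel (A and B): 1 − (1 − 0.833185)(1 − 0.871099) = 0.978497
Series ([0.978497] and C): 0.978497 × 0.875903 = 0.857068
Parallel ([0.857068] and D): 1 − (1 − 0.857068)(1 − 0.964978) = 0.9950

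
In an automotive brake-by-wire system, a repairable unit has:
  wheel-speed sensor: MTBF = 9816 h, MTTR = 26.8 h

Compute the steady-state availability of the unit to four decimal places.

A(wheel-speed sensor) = MTBF/(MTBF+MTTR) = 9816/(9816+26.8) = 0.9973

0.9973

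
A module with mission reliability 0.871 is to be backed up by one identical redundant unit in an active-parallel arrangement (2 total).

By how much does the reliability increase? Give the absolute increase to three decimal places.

R_before = 0.871
R_after = 1 − (1 − 0.871)^2 = 0.983
ΔR = 0.983 − 0.871 = 0.112

0.112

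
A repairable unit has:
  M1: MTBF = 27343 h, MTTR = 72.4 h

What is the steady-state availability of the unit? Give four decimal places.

A(M1) = MTBF/(MTBF+MTTR) = 27343/(27343+72.4) = 0.9974

0.9974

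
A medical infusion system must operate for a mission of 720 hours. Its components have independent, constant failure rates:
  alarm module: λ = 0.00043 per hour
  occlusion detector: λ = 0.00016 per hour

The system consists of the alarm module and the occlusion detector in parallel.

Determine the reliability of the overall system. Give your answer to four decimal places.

R(alarm module) = exp(−0.00043 × 720) = 0.733740
R(occlusion detector) = exp(−0.00016 × 720) = 0.891188
Parallel (alarm module and occlusion detector): 1 − (1 − 0.733740)(1 − 0.891188) = 0.9710

0.9710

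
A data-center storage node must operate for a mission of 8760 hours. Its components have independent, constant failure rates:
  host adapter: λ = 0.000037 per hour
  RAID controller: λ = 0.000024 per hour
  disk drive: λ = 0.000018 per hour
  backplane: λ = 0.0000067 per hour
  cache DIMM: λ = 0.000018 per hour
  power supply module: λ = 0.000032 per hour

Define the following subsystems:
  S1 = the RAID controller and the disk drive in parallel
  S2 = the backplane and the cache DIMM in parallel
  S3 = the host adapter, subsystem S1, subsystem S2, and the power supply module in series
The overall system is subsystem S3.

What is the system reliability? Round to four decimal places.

0.5268

R(host adapter) = exp(−0.000037 × 8760) = 0.723163
R(RAID controller) = exp(−0.000024 × 8760) = 0.810390
R(disk drive) = exp(−0.000018 × 8760) = 0.854123
R(backplane) = exp(−0.0000067 × 8760) = 0.942997
R(cache DIMM) = exp(−0.000018 × 8760) = 0.854123
R(power supply module) = exp(−0.000032 × 8760) = 0.755542
Parallel (RAID controller and disk drive): 1 − (1 − 0.810390)(1 − 0.854123) = 0.972340
Parallel (backplane and cache DIMM): 1 − (1 − 0.942997)(1 − 0.854123) = 0.991685
Series (host adapter, [0.972340], [0.991685], and power supply module): 0.723163 × 0.972340 × 0.991685 × 0.755542 = 0.5268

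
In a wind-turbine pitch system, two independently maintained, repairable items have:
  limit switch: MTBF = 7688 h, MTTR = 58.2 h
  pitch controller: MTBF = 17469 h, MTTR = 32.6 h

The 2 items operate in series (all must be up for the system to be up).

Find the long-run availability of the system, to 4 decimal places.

0.9906

A(limit switch) = MTBF/(MTBF+MTTR) = 7688/(7688+58.2) = 0.992487
A(pitch controller) = MTBF/(MTBF+MTTR) = 17469/(17469+32.6) = 0.998137
Series availability: 0.992487 × 0.998137 = 0.9906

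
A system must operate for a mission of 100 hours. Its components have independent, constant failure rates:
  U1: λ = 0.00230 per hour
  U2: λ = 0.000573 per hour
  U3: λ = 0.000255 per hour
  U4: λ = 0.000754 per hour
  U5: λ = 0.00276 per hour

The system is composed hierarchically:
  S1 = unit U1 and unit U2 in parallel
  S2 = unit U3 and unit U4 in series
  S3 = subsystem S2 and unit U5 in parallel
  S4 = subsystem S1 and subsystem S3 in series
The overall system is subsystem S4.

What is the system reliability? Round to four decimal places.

R(U1) = exp(−0.00230 × 100) = 0.794534
R(U2) = exp(−0.000573 × 100) = 0.944311
R(U3) = exp(−0.000255 × 100) = 0.974822
R(U4) = exp(−0.000754 × 100) = 0.927372
R(U5) = exp(−0.00276 × 100) = 0.758813
Parallel (U1 and U2): 1 − (1 − 0.794534)(1 − 0.944311) = 0.988558
Series (U3 and U4): 0.974822 × 0.927372 = 0.904023
Parallel ([0.904023] and U5): 1 − (1 − 0.904023)(1 − 0.758813) = 0.976852
Series ([0.988558] and [0.976852]): 0.988558 × 0.976852 = 0.9657

0.9657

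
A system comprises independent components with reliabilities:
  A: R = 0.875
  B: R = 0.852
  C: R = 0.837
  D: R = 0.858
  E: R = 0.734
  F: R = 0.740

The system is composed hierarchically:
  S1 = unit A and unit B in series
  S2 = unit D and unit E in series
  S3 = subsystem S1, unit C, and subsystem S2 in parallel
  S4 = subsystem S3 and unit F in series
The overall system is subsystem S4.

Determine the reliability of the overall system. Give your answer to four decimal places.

0.7286

Series (A and B): 0.875000 × 0.852000 = 0.745500
Series (D and E): 0.858000 × 0.734000 = 0.629772
Parallel ([0.745500], C, and [0.629772]): 1 − (1 − 0.745500)(1 − 0.837000)(1 − 0.629772) = 0.984642
Series ([0.984642] and F): 0.984642 × 0.740000 = 0.7286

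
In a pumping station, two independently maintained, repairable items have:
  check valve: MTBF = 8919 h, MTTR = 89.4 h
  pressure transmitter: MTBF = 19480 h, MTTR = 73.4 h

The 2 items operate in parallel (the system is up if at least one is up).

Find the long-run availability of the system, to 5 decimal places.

A(check valve) = MTBF/(MTBF+MTTR) = 8919/(8919+89.4) = 0.990076
A(pressure transmitter) = MTBF/(MTBF+MTTR) = 19480/(19480+73.4) = 0.996246
Parallel availability: 1 − (1 − 0.990076)(1 − 0.996246) = 0.99996

0.99996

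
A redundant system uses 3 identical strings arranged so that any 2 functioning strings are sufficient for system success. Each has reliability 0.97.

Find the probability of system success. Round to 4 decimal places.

0.9974

R = Σ_{i=2}^{3} C(3,i) p^i (1−p)^{3−i} with p = 0.97
C(3,2)·0.97^2·0.03^1 = 0.084681
C(3,3)·0.97^3·0.03^0 = 0.912673
Sum = 0.9974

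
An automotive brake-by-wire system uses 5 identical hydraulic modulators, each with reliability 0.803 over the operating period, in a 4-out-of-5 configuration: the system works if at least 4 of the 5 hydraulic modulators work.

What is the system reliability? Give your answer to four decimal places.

0.7434

R = Σ_{i=4}^{5} C(5,i) p^i (1−p)^{5−i} with p = 0.803
C(5,4)·0.803^4·0.197^1 = 0.409542
C(5,5)·0.803^5·0.197^0 = 0.333870
Sum = 0.7434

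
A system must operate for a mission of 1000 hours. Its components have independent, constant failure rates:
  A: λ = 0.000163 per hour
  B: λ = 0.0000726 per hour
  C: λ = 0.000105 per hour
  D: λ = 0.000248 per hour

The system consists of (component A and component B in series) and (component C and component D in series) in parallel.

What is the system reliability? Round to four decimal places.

R(A) = exp(−0.000163 × 1000) = 0.849591
R(B) = exp(−0.0000726 × 1000) = 0.929973
R(C) = exp(−0.000105 × 1000) = 0.900325
R(D) = exp(−0.000248 × 1000) = 0.780360
Series (A and B): 0.849591 × 0.929973 = 0.790097
Series (C and D): 0.900325 × 0.780360 = 0.702578
Parallel ([0.790097] and [0.702578]): 1 − (1 − 0.790097)(1 − 0.702578) = 0.9376

0.9376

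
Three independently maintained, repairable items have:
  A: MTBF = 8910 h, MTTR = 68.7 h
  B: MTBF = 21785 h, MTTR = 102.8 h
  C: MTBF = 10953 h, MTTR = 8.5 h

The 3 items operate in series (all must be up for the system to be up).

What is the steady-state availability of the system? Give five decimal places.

A(A) = MTBF/(MTBF+MTTR) = 8910/(8910+68.7) = 0.992349
A(B) = MTBF/(MTBF+MTTR) = 21785/(21785+102.8) = 0.995303
A(C) = MTBF/(MTBF+MTTR) = 10953/(10953+8.5) = 0.999225
Series availability: 0.992349 × 0.995303 × 0.999225 = 0.98692

0.98692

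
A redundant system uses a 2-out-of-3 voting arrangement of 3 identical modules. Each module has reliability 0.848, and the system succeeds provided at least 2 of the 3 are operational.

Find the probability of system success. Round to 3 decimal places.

R = Σ_{i=2}^{3} C(3,i) p^i (1−p)^{3−i} with p = 0.848
C(3,2)·0.848^2·0.152^1 = 0.32791
C(3,3)·0.848^3·0.152^0 = 0.60980
Sum = 0.938

0.938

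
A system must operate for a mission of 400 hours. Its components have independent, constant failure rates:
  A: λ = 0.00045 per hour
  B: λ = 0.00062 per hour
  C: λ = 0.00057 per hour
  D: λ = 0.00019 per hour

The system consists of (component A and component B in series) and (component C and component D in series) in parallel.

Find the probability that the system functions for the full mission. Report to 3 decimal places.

0.909

R(A) = exp(−0.00045 × 400) = 0.83527
R(B) = exp(−0.00062 × 400) = 0.78036
R(C) = exp(−0.00057 × 400) = 0.79612
R(D) = exp(−0.00019 × 400) = 0.92682
Series (A and B): 0.83527 × 0.78036 = 0.65181
Series (C and D): 0.79612 × 0.92682 = 0.73786
Parallel ([0.65181] and [0.73786]): 1 − (1 − 0.65181)(1 − 0.73786) = 0.909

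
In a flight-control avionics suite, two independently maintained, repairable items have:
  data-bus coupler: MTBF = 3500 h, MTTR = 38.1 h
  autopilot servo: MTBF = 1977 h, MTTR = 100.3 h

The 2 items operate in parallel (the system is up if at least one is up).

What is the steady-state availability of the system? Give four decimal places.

0.9995

A(data-bus coupler) = MTBF/(MTBF+MTTR) = 3500/(3500+38.1) = 0.989232
A(autopilot servo) = MTBF/(MTBF+MTTR) = 1977/(1977+100.3) = 0.951716
Parallel availability: 1 − (1 − 0.989232)(1 − 0.951716) = 0.9995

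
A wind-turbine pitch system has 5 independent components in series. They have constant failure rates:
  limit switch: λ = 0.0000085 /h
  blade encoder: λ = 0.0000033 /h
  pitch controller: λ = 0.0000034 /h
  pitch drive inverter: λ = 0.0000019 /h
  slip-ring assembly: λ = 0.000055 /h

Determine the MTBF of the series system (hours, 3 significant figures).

Series of exponential components: λ_sys = Σ λ_i
λ_sys = 0.0000085 + 0.0000033 + 0.0000034 + 0.0000019 + 0.000055 = 7.2100e-05 /h
MTBF = 1 / λ_sys = 13900 h

13900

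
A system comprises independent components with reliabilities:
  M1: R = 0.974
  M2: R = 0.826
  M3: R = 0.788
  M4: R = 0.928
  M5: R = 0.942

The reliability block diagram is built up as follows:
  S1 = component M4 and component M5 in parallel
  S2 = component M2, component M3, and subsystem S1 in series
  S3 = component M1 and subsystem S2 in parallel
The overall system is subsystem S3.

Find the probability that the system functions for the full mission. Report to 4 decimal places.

0.9909

Parallel (M4 and M5): 1 − (1 − 0.928000)(1 − 0.942000) = 0.995824
Series (M2, M3, and [0.995824]): 0.826000 × 0.788000 × 0.995824 = 0.648170
Parallel (M1 and [0.648170]): 1 − (1 − 0.974000)(1 − 0.648170) = 0.9909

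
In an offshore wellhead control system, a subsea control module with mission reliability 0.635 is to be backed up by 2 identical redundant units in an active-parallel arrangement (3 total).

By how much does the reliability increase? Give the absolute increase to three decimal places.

R_before = 0.635
R_after = 1 − (1 − 0.635)^3 = 0.951
ΔR = 0.951 − 0.635 = 0.316

0.316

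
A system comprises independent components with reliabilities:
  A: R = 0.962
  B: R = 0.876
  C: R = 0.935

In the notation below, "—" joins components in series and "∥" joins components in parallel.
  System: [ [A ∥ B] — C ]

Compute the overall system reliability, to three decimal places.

0.931

Parallel (A and B): 1 − (1 − 0.96200)(1 − 0.87600) = 0.99529
Series ([0.99529] and C): 0.99529 × 0.93500 = 0.931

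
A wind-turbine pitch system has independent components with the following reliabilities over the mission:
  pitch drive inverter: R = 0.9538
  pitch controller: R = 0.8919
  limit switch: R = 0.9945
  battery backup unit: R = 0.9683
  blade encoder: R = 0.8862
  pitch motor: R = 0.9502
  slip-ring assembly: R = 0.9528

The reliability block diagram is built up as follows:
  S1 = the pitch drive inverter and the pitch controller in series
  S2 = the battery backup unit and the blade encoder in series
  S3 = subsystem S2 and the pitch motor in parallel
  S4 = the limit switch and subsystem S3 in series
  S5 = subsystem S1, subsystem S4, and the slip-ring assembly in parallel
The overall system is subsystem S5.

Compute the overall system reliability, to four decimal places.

Series (pitch drive inverter and pitch controller): 0.953800 × 0.891900 = 0.850694
Series (battery backup unit and blade encoder): 0.968300 × 0.886200 = 0.858107
Parallel ([0.858107] and pitch motor): 1 − (1 − 0.858107)(1 − 0.950200) = 0.992934
Series (limit switch and [0.992934]): 0.994500 × 0.992934 = 0.987473
Parallel ([0.850694], [0.987473], and slip-ring assembly): 1 − (1 − 0.850694)(1 − 0.987473)(1 − 0.952800) = 0.9999

0.9999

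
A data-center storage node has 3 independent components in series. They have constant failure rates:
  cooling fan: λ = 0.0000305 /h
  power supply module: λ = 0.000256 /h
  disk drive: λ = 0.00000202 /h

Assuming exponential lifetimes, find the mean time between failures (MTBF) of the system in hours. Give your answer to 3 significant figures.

Series of exponential components: λ_sys = Σ λ_i
λ_sys = 0.0000305 + 0.000256 + 0.00000202 = 2.8852e-04 /h
MTBF = 1 / λ_sys = 3470 h

3470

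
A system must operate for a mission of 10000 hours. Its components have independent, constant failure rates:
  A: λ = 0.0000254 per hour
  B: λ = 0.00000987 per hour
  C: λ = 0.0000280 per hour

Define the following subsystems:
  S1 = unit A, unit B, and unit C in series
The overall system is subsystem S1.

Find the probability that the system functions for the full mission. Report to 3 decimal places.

R(A) = exp(−0.0000254 × 10000) = 0.77569
R(B) = exp(−0.00000987 × 10000) = 0.90601
R(C) = exp(−0.0000280 × 10000) = 0.75578
Series (A, B, and C): 0.77569 × 0.90601 × 0.75578 = 0.531

0.531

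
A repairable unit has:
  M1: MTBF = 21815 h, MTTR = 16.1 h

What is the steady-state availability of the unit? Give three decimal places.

0.999

A(M1) = MTBF/(MTBF+MTTR) = 21815/(21815+16.1) = 0.999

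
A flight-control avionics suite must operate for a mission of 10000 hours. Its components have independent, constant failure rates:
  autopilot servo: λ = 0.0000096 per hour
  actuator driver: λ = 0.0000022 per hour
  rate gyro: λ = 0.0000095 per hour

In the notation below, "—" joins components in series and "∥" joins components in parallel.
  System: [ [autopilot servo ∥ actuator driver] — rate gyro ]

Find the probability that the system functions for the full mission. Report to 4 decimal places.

R(autopilot servo) = exp(−0.0000096 × 10000) = 0.908464
R(actuator driver) = exp(−0.0000022 × 10000) = 0.978240
R(rate gyro) = exp(−0.0000095 × 10000) = 0.909373
Parallel (autopilot servo and actuator driver): 1 − (1 − 0.908464)(1 − 0.978240) = 0.998008
Series ([0.998008] and rate gyro): 0.998008 × 0.909373 = 0.9076

0.9076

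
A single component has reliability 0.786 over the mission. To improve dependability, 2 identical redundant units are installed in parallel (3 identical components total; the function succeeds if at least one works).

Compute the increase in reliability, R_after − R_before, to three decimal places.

R_before = 0.786
R_after = 1 − (1 − 0.786)^3 = 0.990
ΔR = 0.990 − 0.786 = 0.204

0.204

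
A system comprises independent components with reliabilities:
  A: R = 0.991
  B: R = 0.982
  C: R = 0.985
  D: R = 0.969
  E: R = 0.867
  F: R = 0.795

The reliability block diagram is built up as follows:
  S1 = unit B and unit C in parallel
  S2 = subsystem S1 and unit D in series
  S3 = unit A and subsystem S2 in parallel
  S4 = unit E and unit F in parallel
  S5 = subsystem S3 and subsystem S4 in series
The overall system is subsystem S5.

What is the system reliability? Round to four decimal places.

0.9725

Parallel (B and C): 1 − (1 − 0.982000)(1 − 0.985000) = 0.999730
Series ([0.999730] and D): 0.999730 × 0.969000 = 0.968738
Parallel (A and [0.968738]): 1 − (1 − 0.991000)(1 − 0.968738) = 0.999719
Parallel (E and F): 1 − (1 − 0.867000)(1 − 0.795000) = 0.972735
Series ([0.999719] and [0.972735]): 0.999719 × 0.972735 = 0.9725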